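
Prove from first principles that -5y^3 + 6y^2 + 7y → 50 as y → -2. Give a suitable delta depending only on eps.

delta = min(1, eps/118)

Let eps > 0 be given. We want delta > 0 such that 0 < |y + 2| < delta implies |(-5y^3 + 6y^2 + 7y) − 50| < eps.
(-5y^3 + 6y^2 + 7y) − 50 = -5y^3 + 6y^2 + 7y - 50 = (y + 2)(-5y^2 + 16y - 25).
So |(-5y^3 + 6y^2 + 7y) − 50| = |y + 2|·|-5y^2 + 16y - 25|.
Assume first that |y + 2| < 1, so |y| < 3. Then |-5y^2 + 16y - 25| ≤ 5·3^2 + 16·3 + 25 = 118.
Hence |(-5y^3 + 6y^2 + 7y) − 50| ≤ 118|y + 2| < eps provided |y + 2| < eps/118.
Choosing delta = min(1, eps/118) ensures both conditions, hence |(-5y^3 + 6y^2 + 7y) − 50| < eps.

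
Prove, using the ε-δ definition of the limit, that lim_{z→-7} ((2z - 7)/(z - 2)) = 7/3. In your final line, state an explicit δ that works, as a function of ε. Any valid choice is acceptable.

Let ε > 0 be given. We want δ > 0 with 0 < |z + 7| < δ ⇒ |(2z - 7)/(z - 2) − (7/3)| < ε.
Combining over a common denominator, (2z - 7)/(z - 2) − (7/3) = [(2z - 7)·(-9) − (-21)·(z - 2)] / [(-9)·(z - 2)] = 3(z + 7) / ((-9)(z - 2)).
So |(2z - 7)/(z - 2) − (7/3)| = 3|z + 7| / (9·|z − 2|).
Require δ ≤ 9/2, so |z − 2| ≥ |-9| − |z + 7| > 9 − 9/2 = 9/2.
Hence |(2z - 7)/(z - 2) − (7/3)| < 3|z + 7|/(9·(9/2)) = (2/27)|z + 7|, which is < ε once |z + 7| < (27/2)ε.
Take δ = min(9/2, (27/2)ε). Then 0 < |z + 7| < δ forces both bounds, so |(2z - 7)/(z - 2) − (7/3)| < ε.

δ = min(9/2, (27/2)ε)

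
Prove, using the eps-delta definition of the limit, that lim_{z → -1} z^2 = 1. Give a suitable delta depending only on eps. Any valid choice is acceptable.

Suppose eps > 0. We seek delta > 0 with 0 < |z + 1| < delta ⇒ |z^2 − 1| < eps.
Factor: z^2 − 1 = (z + 1)(z - 1), so |z^2 − 1| = |z + 1|·|z - 1|.
Impose delta ≤ 2 so that |z| < 3; then |z - 1| ≤ 4.
Hence |z^2 − 1| ≤ 4|z + 1|, which is < eps once |z + 1| < eps/4.
Take delta = min(2, eps/4). If 0 < |z + 1| < delta then both bounds hold and |z^2 − 1| ≤ 4|z + 1| < 4·(eps/4) = eps.

delta = min(2, eps/4)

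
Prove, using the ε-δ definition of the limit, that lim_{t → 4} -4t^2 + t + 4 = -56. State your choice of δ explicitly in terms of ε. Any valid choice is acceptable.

δ = min(2, ε/39)

Let ε > 0. We want δ > 0 such that 0 < |t − 4| < δ implies |(-4t^2 + t + 4) + 56| < ε.
(-4t^2 + t + 4) + 56 = -4t^2 + t + 60 = (t − 4)(-4t - 15).
So |(-4t^2 + t + 4) + 56| = |t − 4|·|-4t - 15|.
Require δ ≤ 2. Then |t − 4| < 2 gives |t| < 6, and by the triangle inequality |-4t - 15| ≤ 4·6 + 15 = 39.
Hence |(-4t^2 + t + 4) + 56| ≤ 39|t − 4| < ε provided |t − 4| < ε/39.
Choosing δ = min(2, ε/39) ensures both conditions, hence |(-4t^2 + t + 4) + 56| < ε.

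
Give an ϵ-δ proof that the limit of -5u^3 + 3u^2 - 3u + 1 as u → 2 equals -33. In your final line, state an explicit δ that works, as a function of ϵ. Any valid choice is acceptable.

δ = min(2, ϵ/125)

Let ϵ > 0. We want δ > 0 such that 0 < |u − 2| < δ implies |(-5u^3 + 3u^2 - 3u + 1) + 33| < ϵ.
(-5u^3 + 3u^2 - 3u + 1) + 33 = -5u^3 + 3u^2 - 3u + 34 = (u − 2)(-5u^2 - 7u - 17).
So |(-5u^3 + 3u^2 - 3u + 1) + 33| = |u − 2|·|-5u^2 - 7u - 17|.
Assume first that |u − 2| < 2, so |u| < 4. Then |-5u^2 - 7u - 17| ≤ 5·4^2 + 7·4 + 17 = 125.
Hence |(-5u^3 + 3u^2 - 3u + 1) + 33| ≤ 125|u − 2| < ϵ provided |u − 2| < ϵ/125.
Choosing δ = min(2, ϵ/125) ensures both conditions, hence |(-5u^3 + 3u^2 - 3u + 1) + 33| < ϵ.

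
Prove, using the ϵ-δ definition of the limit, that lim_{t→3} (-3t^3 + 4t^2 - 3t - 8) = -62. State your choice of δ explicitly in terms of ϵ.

Fix ϵ > 0. We want δ > 0 such that 0 < |t − 3| < δ implies |(-3t^3 + 4t^2 - 3t - 8) + 62| < ϵ.
(-3t^3 + 4t^2 - 3t - 8) + 62 = -3t^3 + 4t^2 - 3t + 54 = (t − 3)(-3t^2 - 5t - 18).
So |(-3t^3 + 4t^2 - 3t - 8) + 62| = |t − 3|·|-3t^2 - 5t - 18|.
Require δ ≤ 2. Then |t − 3| < 2 gives |t| < 5, and by the triangle inequality |-3t^2 - 5t - 18| ≤ 3·5^2 + 5·5 + 18 = 118.
Hence |(-3t^3 + 4t^2 - 3t - 8) + 62| ≤ 118|t − 3| < ϵ provided |t − 3| < ϵ/118.
Take δ = min(2, ϵ/118). Then 0 < |t − 3| < δ gives both |t − 3| < 2 and |t − 3| < ϵ/118, so |(-3t^3 + 4t^2 - 3t - 8) + 62| < ϵ.

δ = min(2, ϵ/118)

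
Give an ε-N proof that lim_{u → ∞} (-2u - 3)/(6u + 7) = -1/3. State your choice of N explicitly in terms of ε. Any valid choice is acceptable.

Let ε > 0 be given. We seek N > 0 such that u > N implies |(-2u - 3)/(6u + 7) + 1/3| < ε.
(-2u - 3)/(6u + 7) + 1/3 = (6(-2u - 3) − (-2)(6u + 7)) / (6(6u + 7)) = -4/(6(6u + 7)).
For u > 0 we have 6u + 7 > 6u, so |(-2u - 3)/(6u + 7) + 1/3| = 4/(6(6u + 7)) < 4/(6·6u) = (1/9)/u.
Thus |(-2u - 3)/(6u + 7) + 1/3| < ε whenever u > (1/9)/ε.
Take N = (1/9)/ε. If u > N then |(-2u - 3)/(6u + 7) + 1/3| < (1/9)/u < ε.

N = (1/9)/ε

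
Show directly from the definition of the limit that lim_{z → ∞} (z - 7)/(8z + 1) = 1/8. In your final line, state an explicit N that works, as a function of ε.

Suppose ε > 0. We seek N > 0 such that z > N implies |(z - 7)/(8z + 1) − (1/8)| < ε.
(z - 7)/(8z + 1) − (1/8) = (8(z - 7) − (8z + 1)) / (8(8z + 1)) = -57/(8(8z + 1)).
For z > 0 we have 8z + 1 > 8z, so |(z - 7)/(8z + 1) − (1/8)| = 57/(8(8z + 1)) < 57/(8·8z) = (57/64)/z.
Thus |(z - 7)/(8z + 1) − (1/8)| < ε whenever z > (57/64)/ε.
Take N = (57/64)/ε. If z > N then |(z - 7)/(8z + 1) − (1/8)| < (57/64)/z < ε.

N = (57/64)/ε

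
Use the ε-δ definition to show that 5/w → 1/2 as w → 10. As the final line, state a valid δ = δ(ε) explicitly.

δ = min(5, 10ε)

Fix ε > 0. We seek δ > 0 such that 0 < |w − 10| < δ implies |5/w − (1/2)| < ε.
|5/w − (1/2)| = 5·|10 − w|/(10·|w|) = 5|w − 10|/(10|w|).
Restrict δ ≤ 5. Then |w − 10| < 5 gives |w| > 5, so 10|w| > 50.
Then |5/w − (1/2)| < 5|w − 10|/50, which is < ε when |w − 10| < 10ε.
Take δ = min(5, 10ε). Then 0 < |w − 10| < δ gives both |w − 10| < 5 and |w − 10| < 10ε, so |5/w − (1/2)| < ε.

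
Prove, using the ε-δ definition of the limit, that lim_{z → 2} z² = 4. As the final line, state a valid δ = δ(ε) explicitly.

δ = min(1, ε/5)

Let ε > 0 be given. We seek δ > 0 with 0 < |z − 2| < δ ⇒ |z² − 4| < ε.
Factor: z² − 4 = (z − 2)(z + 2), so |z² − 4| = |z − 2|·|z + 2|.
Restrict δ ≤ 1. Then |z − 2| < 1 gives |z| < 3, so by the triangle inequality |z + 2| ≤ 3 + 2 = 5.
Hence |z² − 4| ≤ 5|z − 2|, which is < ε once |z − 2| < ε/5.
Take δ = min(1, ε/5). If 0 < |z − 2| < δ then both bounds hold and |z² − 4| ≤ 5|z − 2| < 5·(ε/5) = ε.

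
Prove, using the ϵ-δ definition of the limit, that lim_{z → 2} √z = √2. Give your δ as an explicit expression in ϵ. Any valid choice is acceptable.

δ = min(2, √2·ϵ)

Let ϵ > 0 be given. We want δ > 0 such that 0 < |z − 2| < δ implies |√z − √2| < ϵ.
Multiplying by the conjugate, |√z − √2| = |z − 2|/(√z + √2).
Restrict δ ≤ 2 so that |z − 2| < 2 forces z > 0, and then √z + √2 > √2.
Hence |√z − √2| < |z − 2|/√2, which is < ϵ once |z − 2| < √2·ϵ.
Take δ = min(2, √2·ϵ). If 0 < |z − 2| < δ then z > 0 and |√z − √2| < |z − 2|/√2 < ϵ.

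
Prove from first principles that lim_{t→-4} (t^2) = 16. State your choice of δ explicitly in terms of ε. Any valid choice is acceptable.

Fix ε > 0. We seek δ > 0 with 0 < |t + 4| < δ ⇒ |t^2 − 16| < ε.
Factor: t^2 − 16 = (t + 4)(t - 4), so |t^2 − 16| = |t + 4|·|t - 4|.
Restrict δ ≤ 1. Then |t + 4| < 1 gives |t| < 5, so by the triangle inequality |t - 4| ≤ 5 + 4 = 9.
Hence |t^2 − 16| ≤ 9|t + 4|, which is < ε once |t + 4| < ε/9.
Take δ = min(1, ε/9). If 0 < |t + 4| < δ then both bounds hold and |t^2 − 16| ≤ 9|t + 4| < 9·(ε/9) = ε.

δ = min(1, ε/9)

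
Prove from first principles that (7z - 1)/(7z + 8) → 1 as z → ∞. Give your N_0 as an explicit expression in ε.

Fix ε > 0. We seek N_0 > 0 such that z > N_0 implies |(7z - 1)/(7z + 8) − 1| < ε.
(7z - 1)/(7z + 8) − 1 = (7(7z - 1) − 7(7z + 8)) / (7(7z + 8)) = -63/(7(7z + 8)).
For z > 0 we have 7z + 8 > 7z, so |(7z - 1)/(7z + 8) − 1| = 63/(7(7z + 8)) < 63/(7·7z) = (9/7)/z.
Thus |(7z - 1)/(7z + 8) − 1| < ε whenever z > (9/7)/ε.
Take N_0 = (9/7)/ε. If z > N_0 then |(7z - 1)/(7z + 8) − 1| < (9/7)/z < ε.

N_0 = (9/7)/ε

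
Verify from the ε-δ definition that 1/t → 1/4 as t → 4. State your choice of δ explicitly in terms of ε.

δ = min(2, 8ε)

Fix ε > 0. We seek δ > 0 such that 0 < |t − 4| < δ implies |1/t − (1/4)| < ε.
|1/t − (1/4)| = |4 − t|/(4·|t|) = |t − 4|/(4|t|).
Restrict δ ≤ 2. Then |t − 4| < 2 gives |t| > 2, so 4|t| > 8.
Then |1/t − (1/4)| < |t − 4|/8, which is < ε when |t − 4| < 8ε.
Take δ = min(2, 8ε). Then 0 < |t − 4| < δ gives both |t − 4| < 2 and |t − 4| < 8ε, so |1/t − (1/4)| < ε.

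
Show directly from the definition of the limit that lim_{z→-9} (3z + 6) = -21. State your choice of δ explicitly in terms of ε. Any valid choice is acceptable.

Suppose ε > 0. We need δ > 0 so that 0 < |z + 9| < δ implies |(3z + 6) + 21| < ε.
Since (3z + 6) + 21 = 3(z + 9), we have |(3z + 6) + 21| = 3|z + 9|.
Thus it suffices that |z + 9| < ε/3.
Choosing δ = ε/3 gives |(3z + 6) + 21| = 3|z + 9| < ε whenever |z + 9| < δ.

δ = ε/3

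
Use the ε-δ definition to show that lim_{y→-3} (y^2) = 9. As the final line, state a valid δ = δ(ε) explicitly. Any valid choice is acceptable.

Let ε > 0. We seek δ > 0 with 0 < |y + 3| < δ ⇒ |y^2 − 9| < ε.
Factor: y^2 − 9 = (y + 3)(y - 3), so |y^2 − 9| = |y + 3|·|y - 3|.
Impose δ ≤ 1 so that |y| < 4; then |y - 3| ≤ 7.
Hence |y^2 − 9| ≤ 7|y + 3|, which is < ε once |y + 3| < ε/7.
Take δ = min(1, ε/7). If 0 < |y + 3| < δ then both bounds hold and |y^2 − 9| ≤ 7|y + 3| < 7·(ε/7) = ε.

δ = min(1, ε/7)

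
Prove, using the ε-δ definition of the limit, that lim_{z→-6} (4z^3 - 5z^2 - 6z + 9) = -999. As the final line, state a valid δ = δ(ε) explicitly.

Suppose ε > 0. We want δ > 0 such that 0 < |z + 6| < δ implies |(4z^3 - 5z^2 - 6z + 9) + 999| < ε.
(4z^3 - 5z^2 - 6z + 9) + 999 = 4z^3 - 5z^2 - 6z + 1008 = (z + 6)(4z^2 - 29z + 168).
So |(4z^3 - 5z^2 - 6z + 9) + 999| = |z + 6|·|4z^2 - 29z + 168|.
Assume first that |z + 6| < 1, so |z| < 7. Then |4z^2 - 29z + 168| ≤ 4·7^2 + 29·7 + 168 = 567.
Hence |(4z^3 - 5z^2 - 6z + 9) + 999| ≤ 567|z + 6| < ε provided |z + 6| < ε/567.
Take δ = min(1, ε/567). Then 0 < |z + 6| < δ gives both |z + 6| < 1 and |z + 6| < ε/567, so |(4z^3 - 5z^2 - 6z + 9) + 999| < ε.

δ = min(1, ε/567)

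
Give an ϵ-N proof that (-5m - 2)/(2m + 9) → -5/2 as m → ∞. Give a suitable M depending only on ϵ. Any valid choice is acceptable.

Suppose ϵ > 0. For m ≥ 1, |(-5m - 2)/(2m + 9) + 5/2| = |41|/(2(2m + 9)) = 41/(2(2m + 9)).
Since 2m + 9 ≥ 2m for m ≥ 1, this is ≤ 41/(2·2m) = (41/4)/m.
So |(-5m - 2)/(2m + 9) + 5/2| < ϵ whenever m > (41/4)/ϵ.
Take M = (41/4)/ϵ. If m > M then |(-5m - 2)/(2m + 9) + 5/2| ≤ (41/4)/m < ϵ.

M = (41/4)/ϵ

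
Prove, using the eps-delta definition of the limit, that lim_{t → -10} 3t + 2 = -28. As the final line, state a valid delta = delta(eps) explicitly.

Let eps > 0. We need delta > 0 so that 0 < |t + 10| < delta implies |(3t + 2) + 28| < eps.
Since (3t + 2) + 28 = 3(t + 10), we have |(3t + 2) + 28| = 3|t + 10|.
Thus it suffices that |t + 10| < eps/3.
Take delta = eps/3. If 0 < |t + 10| < delta then |(3t + 2) + 28| = 3|t + 10| < 3·(eps/3) = eps.

delta = eps/3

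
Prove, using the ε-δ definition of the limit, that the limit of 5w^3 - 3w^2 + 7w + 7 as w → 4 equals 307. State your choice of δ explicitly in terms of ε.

Let ε > 0 be given. We want δ > 0 such that 0 < |w − 4| < δ implies |(5w^3 - 3w^2 + 7w + 7) − 307| < ε.
(5w^3 - 3w^2 + 7w + 7) − 307 = 5w^3 - 3w^2 + 7w - 300 = (w − 4)(5w^2 + 17w + 75).
So |(5w^3 - 3w^2 + 7w + 7) − 307| = |w − 4|·|5w^2 + 17w + 75|.
Assume first that |w − 4| < 2, so |w| < 6. Then |5w^2 + 17w + 75| ≤ 5·6^2 + 17·6 + 75 = 357.
Hence |(5w^3 - 3w^2 + 7w + 7) − 307| ≤ 357|w − 4| < ε provided |w − 4| < ε/357.
Take δ = min(2, ε/357). Then 0 < |w − 4| < δ gives both |w − 4| < 2 and |w − 4| < ε/357, so |(5w^3 - 3w^2 + 7w + 7) − 307| < ε.

δ = min(2, ε/357)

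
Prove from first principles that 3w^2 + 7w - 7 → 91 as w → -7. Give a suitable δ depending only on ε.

Fix ε > 0. We want δ > 0 such that 0 < |w + 7| < δ implies |(3w^2 + 7w - 7) − 91| < ε.
(3w^2 + 7w - 7) − 91 = 3w^2 + 7w - 98 = (w + 7)(3w - 14).
So |(3w^2 + 7w - 7) − 91| = |w + 7|·|3w - 14|.
Assume first that |w + 7| < 1, so |w| < 8. Then |3w - 14| ≤ 3·8 + 14 = 38.
Hence |(3w^2 + 7w - 7) − 91| ≤ 38|w + 7| < ε provided |w + 7| < ε/38.
Choosing δ = min(1, ε/38) ensures both conditions, hence |(3w^2 + 7w - 7) − 91| < ε.

δ = min(1, ε/38)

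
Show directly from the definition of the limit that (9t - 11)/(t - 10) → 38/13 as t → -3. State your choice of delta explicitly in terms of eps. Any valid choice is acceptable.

Fix eps > 0. We want delta > 0 with 0 < |t + 3| < delta ⇒ |(9t - 11)/(t - 10) − (38/13)| < eps.
Combining over a common denominator, (9t - 11)/(t - 10) − (38/13) = [(9t - 11)·(-13) − (-38)·(t - 10)] / [(-13)·(t - 10)] = -79(t + 3) / ((-13)(t - 10)).
So |(9t - 11)/(t - 10) − (38/13)| = 79|t + 3| / (13·|t − 10|).
Require delta ≤ 13/2, so |t − 10| ≥ |-13| − |t + 3| > 13 − 13/2 = 13/2.
Hence |(9t - 11)/(t - 10) − (38/13)| < 79|t + 3|/(13·(13/2)) = (158/169)|t + 3|, which is < eps once |t + 3| < (169/158)eps.
Take delta = min(13/2, (169/158)eps). Then 0 < |t + 3| < delta forces both bounds, so |(9t - 11)/(t - 10) − (38/13)| < eps.

delta = min(13/2, (169/158)eps)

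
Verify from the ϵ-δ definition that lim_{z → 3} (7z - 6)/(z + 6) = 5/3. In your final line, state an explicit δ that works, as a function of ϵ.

Suppose ϵ > 0. We want δ > 0 with 0 < |z − 3| < δ ⇒ |(7z - 6)/(z + 6) − (5/3)| < ϵ.
Combining over a common denominator, (7z - 6)/(z + 6) − (5/3) = [(7z - 6)·9 − 15·(z + 6)] / [9·(z + 6)] = 48(z − 3) / (9(z + 6)).
So |(7z - 6)/(z + 6) − (5/3)| = 48|z − 3| / (9·|z + 6|).
Require δ ≤ 9/2, so |z + 6| ≥ |9| − |z − 3| > 9 − 9/2 = 9/2.
Hence |(7z - 6)/(z + 6) − (5/3)| < 48|z − 3|/(9·(9/2)) = (32/27)|z − 3|, which is < ϵ once |z − 3| < (27/32)ϵ.
Take δ = min(9/2, (27/32)ϵ). Then 0 < |z − 3| < δ forces both bounds, so |(7z - 6)/(z + 6) − (5/3)| < ϵ.

δ = min(9/2, (27/32)ϵ)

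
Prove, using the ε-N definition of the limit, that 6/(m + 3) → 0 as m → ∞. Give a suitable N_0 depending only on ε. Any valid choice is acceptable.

Let ε > 0 be given. For m ≥ 1, |6/(m + 3) − 0| = 6/(m + 3) ≤ 6/m.
We need 6/m < ε, i.e. m > 6/ε.
Take N_0 = 6/ε. If m > N_0 then |6/(m + 3)| ≤ 6/m < ε.

N_0 = 6/ε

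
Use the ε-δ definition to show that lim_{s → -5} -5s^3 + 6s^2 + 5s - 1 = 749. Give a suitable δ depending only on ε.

δ = min(1, ε/516)

Let ε > 0 be given. We want δ > 0 such that 0 < |s + 5| < δ implies |(-5s^3 + 6s^2 + 5s - 1) − 749| < ε.
(-5s^3 + 6s^2 + 5s - 1) − 749 = -5s^3 + 6s^2 + 5s - 750 = (s + 5)(-5s^2 + 31s - 150).
So |(-5s^3 + 6s^2 + 5s - 1) − 749| = |s + 5|·|-5s^2 + 31s - 150|.
Require δ ≤ 1. Then |s + 5| < 1 gives |s| < 6, and by the triangle inequality |-5s^2 + 31s - 150| ≤ 5·6^2 + 31·6 + 150 = 516.
Hence |(-5s^3 + 6s^2 + 5s - 1) − 749| ≤ 516|s + 5| < ε provided |s + 5| < ε/516.
Choosing δ = min(1, ε/516) ensures both conditions, hence |(-5s^3 + 6s^2 + 5s - 1) − 749| < ε.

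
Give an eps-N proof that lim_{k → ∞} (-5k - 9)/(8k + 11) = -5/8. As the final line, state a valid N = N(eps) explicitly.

N = (17/64)/eps

Fix eps > 0. For k ≥ 1, |(-5k - 9)/(8k + 11) + 5/8| = |-17|/(8(8k + 11)) = 17/(8(8k + 11)).
Since 8k + 11 ≥ 8k for k ≥ 1, this is ≤ 17/(8·8k) = (17/64)/k.
So |(-5k - 9)/(8k + 11) + 5/8| < eps whenever k > (17/64)/eps.
Take N = (17/64)/eps. If k > N then |(-5k - 9)/(8k + 11) + 5/8| ≤ (17/64)/k < eps.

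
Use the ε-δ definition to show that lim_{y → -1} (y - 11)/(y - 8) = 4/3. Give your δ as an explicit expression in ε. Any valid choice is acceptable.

Let ε > 0 be given. We want δ > 0 with 0 < |y + 1| < δ ⇒ |(y - 11)/(y - 8) − (4/3)| < ε.
Combining over a common denominator, (y - 11)/(y - 8) − (4/3) = [(y - 11)·(-9) − (-12)·(y - 8)] / [(-9)·(y - 8)] = 3(y + 1) / ((-9)(y - 8)).
So |(y - 11)/(y - 8) − (4/3)| = 3|y + 1| / (9·|y − 8|).
Require δ ≤ 9/2, so |y − 8| ≥ |-9| − |y + 1| > 9 − 9/2 = 9/2.
Hence |(y - 11)/(y - 8) − (4/3)| < 3|y + 1|/(9·(9/2)) = (2/27)|y + 1|, which is < ε once |y + 1| < (27/2)ε.
Take δ = min(9/2, (27/2)ε). Then 0 < |y + 1| < δ forces both bounds, so |(y - 11)/(y - 8) − (4/3)| < ε.

δ = min(9/2, (27/2)ε)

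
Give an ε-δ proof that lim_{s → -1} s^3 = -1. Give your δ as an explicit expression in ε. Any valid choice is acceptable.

δ = min(2, ε/13)

Let ε > 0. We seek δ > 0 with 0 < |s + 1| < δ ⇒ |s^3 + 1| < ε.
Factor: s^3 + 1 = (s + 1)(s^2 - s + 1), so |s^3 + 1| = |s + 1|·|s^2 - s + 1|.
Restrict δ ≤ 2. Then |s + 1| < 2 gives |s| < 3, so by the triangle inequality |s^2 - s + 1| ≤ 3^2 + 3 + 1 = 13.
Hence |s^3 + 1| ≤ 13|s + 1|, which is < ε once |s + 1| < ε/13.
Take δ = min(2, ε/13). If 0 < |s + 1| < δ then both bounds hold and |s^3 + 1| ≤ 13|s + 1| < 13·(ε/13) = ε.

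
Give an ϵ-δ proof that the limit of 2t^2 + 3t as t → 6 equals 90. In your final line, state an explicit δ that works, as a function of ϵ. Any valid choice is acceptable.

Let ϵ > 0 be given. We want δ > 0 such that 0 < |t − 6| < δ implies |(2t^2 + 3t) − 90| < ϵ.
(2t^2 + 3t) − 90 = 2t^2 + 3t - 90 = (t − 6)(2t + 15).
So |(2t^2 + 3t) − 90| = |t − 6|·|2t + 15|.
Assume first that |t − 6| < 2, so |t| < 8. Then |2t + 15| ≤ 2·8 + 15 = 31.
Hence |(2t^2 + 3t) − 90| ≤ 31|t − 6| < ϵ provided |t − 6| < ϵ/31.
Choosing δ = min(2, ϵ/31) ensures both conditions, hence |(2t^2 + 3t) − 90| < ϵ.

δ = min(2, ϵ/31)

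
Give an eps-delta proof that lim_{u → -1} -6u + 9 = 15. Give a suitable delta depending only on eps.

Let eps > 0. We need delta > 0 so that 0 < |u + 1| < delta implies |(-6u + 9) − 15| < eps.
|(-6u + 9) − 15| = |-6u - 6| = 6|u + 1|.
So 6|u + 1| < eps exactly when |u + 1| < eps/6.
Choosing delta = eps/6 gives |(-6u + 9) − 15| = 6|u + 1| < eps whenever |u + 1| < delta.

delta = eps/6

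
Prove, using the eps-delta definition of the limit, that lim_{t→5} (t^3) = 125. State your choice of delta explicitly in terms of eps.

delta = min(1, eps/91)

Fix eps > 0. We seek delta > 0 with 0 < |t − 5| < delta ⇒ |t^3 − 125| < eps.
Factor: t^3 − 125 = (t − 5)(t^2 + 5t + 25), so |t^3 − 125| = |t − 5|·|t^2 + 5t + 25|.
Restrict delta ≤ 1. Then |t − 5| < 1 gives |t| < 6, so by the triangle inequality |t^2 + 5t + 25| ≤ 6^2 + 5·6 + 25 = 91.
Hence |t^3 − 125| ≤ 91|t − 5|, which is < eps once |t − 5| < eps/91.
Take delta = min(1, eps/91). If 0 < |t − 5| < delta then both bounds hold and |t^3 − 125| ≤ 91|t − 5| < 91·(eps/91) = eps.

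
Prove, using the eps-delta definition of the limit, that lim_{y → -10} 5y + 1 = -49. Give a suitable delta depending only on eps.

delta = eps/5

Let eps > 0 be given. We need delta > 0 so that 0 < |y + 10| < delta implies |(5y + 1) + 49| < eps.
Since (5y + 1) + 49 = 5(y + 10), we have |(5y + 1) + 49| = 5|y + 10|.
Thus it suffices that |y + 10| < eps/5.
Take delta = eps/5. If 0 < |y + 10| < delta then |(5y + 1) + 49| = 5|y + 10| < 5·(eps/5) = eps.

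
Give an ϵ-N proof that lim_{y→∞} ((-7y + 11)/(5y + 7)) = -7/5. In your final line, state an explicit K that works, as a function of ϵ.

Let ϵ > 0. We seek K > 0 such that y > K implies |(-7y + 11)/(5y + 7) + 7/5| < ϵ.
(-7y + 11)/(5y + 7) + 7/5 = (5(-7y + 11) − (-7)(5y + 7)) / (5(5y + 7)) = 104/(5(5y + 7)).
For y > 0 we have 5y + 7 > 5y, so |(-7y + 11)/(5y + 7) + 7/5| = 104/(5(5y + 7)) < 104/(5·5y) = (104/25)/y.
Thus |(-7y + 11)/(5y + 7) + 7/5| < ϵ whenever y > (104/25)/ϵ.
Take K = (104/25)/ϵ. If y > K then |(-7y + 11)/(5y + 7) + 7/5| < (104/25)/y < ϵ.

K = (104/25)/ϵ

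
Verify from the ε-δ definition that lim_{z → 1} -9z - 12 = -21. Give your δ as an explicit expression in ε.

Let ε > 0. We need δ > 0 so that 0 < |z − 1| < δ implies |(-9z - 12) + 21| < ε.
|(-9z - 12) + 21| = |-9z + 9| = 9|z − 1|.
Thus it suffices that |z − 1| < ε/9.
Take δ = ε/9. If 0 < |z − 1| < δ then |(-9z - 12) + 21| = 9|z − 1| < 9·(ε/9) = ε.

δ = ε/9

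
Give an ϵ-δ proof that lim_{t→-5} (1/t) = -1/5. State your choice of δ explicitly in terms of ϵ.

δ = min(5/2, (25/2)ϵ)

Let ϵ > 0. We seek δ > 0 such that 0 < |t + 5| < δ implies |1/t + 1/5| < ϵ.
|1/t + 1/5| = |-5 − t|/(5·|t|) = |t + 5|/(5|t|).
Restrict δ ≤ 5/2. Then |t + 5| < 5/2 gives |t| > 5/2, so 5|t| > 25/2.
Then |1/t + 1/5| < |t + 5|/(25/2), which is < ϵ when |t + 5| < (25/2)ϵ.
Take δ = min(5/2, (25/2)ϵ). Then 0 < |t + 5| < δ gives both |t + 5| < 5/2 and |t + 5| < (25/2)ϵ, so |1/t + 1/5| < ϵ.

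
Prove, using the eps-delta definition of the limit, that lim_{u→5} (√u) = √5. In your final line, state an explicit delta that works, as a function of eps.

Let eps > 0. We want delta > 0 such that 0 < |u − 5| < delta implies |√u − √5| < eps.
Rationalise: √u − √5 = (u − 5)/(√u + √5), so |√u − √5| = |u − 5|/(√u + √5).
Restrict delta ≤ 5 so that |u − 5| < 5 forces u > 0, and then √u + √5 > √5.
Hence |√u − √5| < |u − 5|/√5, which is < eps once |u − 5| < √5·eps.
Take delta = min(5, √5·eps). If 0 < |u − 5| < delta then u > 0 and |√u − √5| < |u − 5|/√5 < eps.

delta = min(5, √5·eps)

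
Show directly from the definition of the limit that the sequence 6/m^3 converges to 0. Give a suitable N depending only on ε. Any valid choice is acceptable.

N = (6/ε)^{1/3}

Fix ε > 0. For m ≥ 1, |6/m^3 − 0| = 6/m^3.
6/m^3 < ε ⇔ m^3 > 6/ε ⇔ m > (6/ε)^{1/3}.
Take N = (6/ε)^{1/3}. Then m > N implies 6/m^3 < ε.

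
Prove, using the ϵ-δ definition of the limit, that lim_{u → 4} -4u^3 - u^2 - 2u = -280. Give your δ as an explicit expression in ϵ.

Let ϵ > 0 be given. We want δ > 0 such that 0 < |u − 4| < δ implies |(-4u^3 - u^2 - 2u) + 280| < ϵ.
(-4u^3 - u^2 - 2u) + 280 = -4u^3 - u^2 - 2u + 280 = (u − 4)(-4u^2 - 17u - 70).
So |(-4u^3 - u^2 - 2u) + 280| = |u − 4|·|-4u^2 - 17u - 70|.
Require δ ≤ 1. Then |u − 4| < 1 gives |u| < 5, and by the triangle inequality |-4u^2 - 17u - 70| ≤ 4·5^2 + 17·5 + 70 = 255.
Hence |(-4u^3 - u^2 - 2u) + 280| ≤ 255|u − 4| < ϵ provided |u − 4| < ϵ/255.
Take δ = min(1, ϵ/255). Then 0 < |u − 4| < δ gives both |u − 4| < 1 and |u − 4| < ϵ/255, so |(-4u^3 - u^2 - 2u) + 280| < ϵ.

δ = min(1, ϵ/255)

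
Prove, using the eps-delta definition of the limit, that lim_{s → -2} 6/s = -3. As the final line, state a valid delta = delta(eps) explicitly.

delta = min(1, (1/3)eps)

Let eps > 0 be given. We seek delta > 0 such that 0 < |s + 2| < delta implies |6/s + 3| < eps.
|6/s + 3| = 6·|-2 − s|/(2·|s|) = 6|s + 2|/(2|s|).
Restrict delta ≤ 1. Then |s + 2| < 1 gives |s| > 1, so 2|s| > 2.
Then |6/s + 3| < 6|s + 2|/2, which is < eps when |s + 2| < (1/3)eps.
Take delta = min(1, (1/3)eps). Then 0 < |s + 2| < delta gives both |s + 2| < 1 and |s + 2| < (1/3)eps, so |6/s + 3| < eps.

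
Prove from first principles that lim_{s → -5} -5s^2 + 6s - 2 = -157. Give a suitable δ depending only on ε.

Let ε > 0. We want δ > 0 such that 0 < |s + 5| < δ implies |(-5s^2 + 6s - 2) + 157| < ε.
(-5s^2 + 6s - 2) + 157 = -5s^2 + 6s + 155 = (s + 5)(-5s + 31).
So |(-5s^2 + 6s - 2) + 157| = |s + 5|·|-5s + 31|.
Assume first that |s + 5| < 2, so |s| < 7. Then |-5s + 31| ≤ 5·7 + 31 = 66.
Hence |(-5s^2 + 6s - 2) + 157| ≤ 66|s + 5| < ε provided |s + 5| < ε/66.
Take δ = min(2, ε/66). Then 0 < |s + 5| < δ gives both |s + 5| < 2 and |s + 5| < ε/66, so |(-5s^2 + 6s - 2) + 157| < ε.

δ = min(2, ε/66)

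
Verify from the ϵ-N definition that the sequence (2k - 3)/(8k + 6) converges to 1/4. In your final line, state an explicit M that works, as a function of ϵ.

Fix ϵ > 0. For k ≥ 1, |(2k - 3)/(8k + 6) − (1/4)| = |-36|/(8(8k + 6)) = 36/(8(8k + 6)).
Since 8k + 6 ≥ 8k for k ≥ 1, this is ≤ 36/(8·8k) = (9/16)/k.
So |(2k - 3)/(8k + 6) − (1/4)| < ϵ whenever k > (9/16)/ϵ.
Take M = (9/16)/ϵ. If k > M then |(2k - 3)/(8k + 6) − (1/4)| ≤ (9/16)/k < ϵ.

M = (9/16)/ϵ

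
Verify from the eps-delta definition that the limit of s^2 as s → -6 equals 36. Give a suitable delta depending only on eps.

delta = min(2, eps/14)

Let eps > 0 be given. We seek delta > 0 with 0 < |s + 6| < delta ⇒ |s^2 − 36| < eps.
Factor: s^2 − 36 = (s + 6)(s - 6), so |s^2 − 36| = |s + 6|·|s - 6|.
Restrict delta ≤ 2. Then |s + 6| < 2 gives |s| < 8, so by the triangle inequality |s - 6| ≤ 8 + 6 = 14.
Hence |s^2 − 36| ≤ 14|s + 6|, which is < eps once |s + 6| < eps/14.
Take delta = min(2, eps/14). If 0 < |s + 6| < delta then both bounds hold and |s^2 − 36| ≤ 14|s + 6| < 14·(eps/14) = eps.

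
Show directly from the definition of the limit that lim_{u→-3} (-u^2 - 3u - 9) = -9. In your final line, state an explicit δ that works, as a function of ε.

Fix ε > 0. We want δ > 0 such that 0 < |u + 3| < δ implies |(-u^2 - 3u - 9) + 9| < ε.
(-u^2 - 3u - 9) + 9 = -u^2 - 3u = (u + 3)(-u).
So |(-u^2 - 3u - 9) + 9| = |u + 3|·|-u|.
Require δ ≤ 1. Then |u + 3| < 1 gives |u| < 4, and by the triangle inequality |-u| ≤ 4 = 4.
Hence |(-u^2 - 3u - 9) + 9| ≤ 4|u + 3| < ε provided |u + 3| < ε/4.
Take δ = min(1, ε/4). Then 0 < |u + 3| < δ gives both |u + 3| < 1 and |u + 3| < ε/4, so |(-u^2 - 3u - 9) + 9| < ε.

δ = min(1, ε/4)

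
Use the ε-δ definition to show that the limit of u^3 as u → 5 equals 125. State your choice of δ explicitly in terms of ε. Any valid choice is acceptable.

δ = min(2, ε/109)

Let ε > 0. We seek δ > 0 with 0 < |u − 5| < δ ⇒ |u^3 − 125| < ε.
Factor: u^3 − 125 = (u − 5)(u^2 + 5u + 25), so |u^3 − 125| = |u − 5|·|u^2 + 5u + 25|.
Restrict δ ≤ 2. Then |u − 5| < 2 gives |u| < 7, so by the triangle inequality |u^2 + 5u + 25| ≤ 7^2 + 5·7 + 25 = 109.
Hence |u^3 − 125| ≤ 109|u − 5|, which is < ε once |u − 5| < ε/109.
Take δ = min(2, ε/109). If 0 < |u − 5| < δ then both bounds hold and |u^3 − 125| ≤ 109|u − 5| < 109·(ε/109) = ε.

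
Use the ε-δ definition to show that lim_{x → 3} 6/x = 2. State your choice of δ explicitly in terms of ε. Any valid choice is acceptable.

Let ε > 0. We seek δ > 0 such that 0 < |x − 3| < δ implies |6/x − 2| < ε.
|6/x − 2| = 6·|3 − x|/(3·|x|) = 6|x − 3|/(3|x|).
Require δ ≤ 3/2 so that |x| > 3 − 3/2 = 3/2, hence 3|x| > 9/2.
Then |6/x − 2| < 6|x − 3|/(9/2), which is < ε when |x − 3| < (3/4)ε.
Take δ = min(3/2, (3/4)ε). Then 0 < |x − 3| < δ gives both |x − 3| < 3/2 and |x − 3| < (3/4)ε, so |6/x − 2| < ε.

δ = min(3/2, (3/4)ε)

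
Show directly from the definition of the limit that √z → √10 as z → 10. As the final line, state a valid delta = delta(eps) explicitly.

delta = min(10, √10·eps)

Let eps > 0. We want delta > 0 such that 0 < |z − 10| < delta implies |√z − √10| < eps.
Rationalise: √z − √10 = (z − 10)/(√z + √10), so |√z − √10| = |z − 10|/(√z + √10).
Restrict delta ≤ 10 so that |z − 10| < 10 forces z > 0, and then √z + √10 > √10.
Hence |√z − √10| < |z − 10|/√10, which is < eps once |z − 10| < √10·eps.
Take delta = min(10, √10·eps). If 0 < |z − 10| < delta then z > 0 and |√z − √10| < |z − 10|/√10 < eps.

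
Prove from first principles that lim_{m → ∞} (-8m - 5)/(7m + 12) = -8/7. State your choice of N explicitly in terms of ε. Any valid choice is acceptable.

N = (61/49)/ε

Fix ε > 0. For m ≥ 1, |(-8m - 5)/(7m + 12) + 8/7| = |61|/(7(7m + 12)) = 61/(7(7m + 12)).
Since 7m + 12 ≥ 7m for m ≥ 1, this is ≤ 61/(7·7m) = (61/49)/m.
So |(-8m - 5)/(7m + 12) + 8/7| < ε whenever m > (61/49)/ε.
Take N = (61/49)/ε. If m > N then |(-8m - 5)/(7m + 12) + 8/7| ≤ (61/49)/m < ε.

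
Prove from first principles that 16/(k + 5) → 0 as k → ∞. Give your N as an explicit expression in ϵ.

Fix ϵ > 0. For k ≥ 1, |16/(k + 5) − 0| = 16/(k + 5) ≤ 16/k.
We need 16/k < ϵ, i.e. k > 16/ϵ.
Take N = 16/ϵ. If k > N then |16/(k + 5)| ≤ 16/k < ϵ.

N = 16/ϵ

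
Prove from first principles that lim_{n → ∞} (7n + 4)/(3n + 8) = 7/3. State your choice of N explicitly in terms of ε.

N = (44/9)/ε

Let ε > 0. For n ≥ 1, |(7n + 4)/(3n + 8) − (7/3)| = |-44|/(3(3n + 8)) = 44/(3(3n + 8)).
Since 3n + 8 ≥ 3n for n ≥ 1, this is ≤ 44/(3·3n) = (44/9)/n.
So |(7n + 4)/(3n + 8) − (7/3)| < ε whenever n > (44/9)/ε.
Take N = (44/9)/ε. If n > N then |(7n + 4)/(3n + 8) − (7/3)| ≤ (44/9)/n < ε.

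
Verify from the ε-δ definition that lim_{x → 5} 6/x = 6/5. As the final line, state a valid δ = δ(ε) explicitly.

δ = min(5/2, (25/12)ε)

Suppose ε > 0. We seek δ > 0 such that 0 < |x − 5| < δ implies |6/x − (6/5)| < ε.
|6/x − (6/5)| = 6·|5 − x|/(5·|x|) = 6|x − 5|/(5|x|).
Require δ ≤ 5/2 so that |x| > 5 − 5/2 = 5/2, hence 5|x| > 25/2.
Then |6/x − (6/5)| < 6|x − 5|/(25/2), which is < ε when |x − 5| < (25/12)ε.
Take δ = min(5/2, (25/12)ε). Then 0 < |x − 5| < δ gives both |x − 5| < 5/2 and |x − 5| < (25/12)ε, so |6/x − (6/5)| < ε.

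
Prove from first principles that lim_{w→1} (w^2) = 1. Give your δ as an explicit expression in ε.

Fix ε > 0. We seek δ > 0 with 0 < |w − 1| < δ ⇒ |w^2 − 1| < ε.
Factor: w^2 − 1 = (w − 1)(w + 1), so |w^2 − 1| = |w − 1|·|w + 1|.
Impose δ ≤ 1 so that |w| < 2; then |w + 1| ≤ 3.
Hence |w^2 − 1| ≤ 3|w − 1|, which is < ε once |w − 1| < ε/3.
Take δ = min(1, ε/3). If 0 < |w − 1| < δ then both bounds hold and |w^2 − 1| ≤ 3|w − 1| < 3·(ε/3) = ε.

δ = min(1, ε/3)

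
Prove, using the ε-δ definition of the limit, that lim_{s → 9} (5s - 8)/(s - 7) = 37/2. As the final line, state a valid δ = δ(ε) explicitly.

Fix ε > 0. We want δ > 0 with 0 < |s − 9| < δ ⇒ |(5s - 8)/(s - 7) − (37/2)| < ε.
Combining over a common denominator, (5s - 8)/(s - 7) − (37/2) = [(5s - 8)·2 − 37·(s - 7)] / [2·(s - 7)] = -27(s − 9) / (2(s - 7)).
So |(5s - 8)/(s - 7) − (37/2)| = 27|s − 9| / (2·|s − 7|).
Restrict δ ≤ 1. Then |s − 9| < 1 gives |s − 7| = |(s − 9) + 2| ≥ 2 − 1 = 1.
Hence |(5s - 8)/(s - 7) − (37/2)| < 27|s − 9|/(2·1) = (27/2)|s − 9|, which is < ε once |s − 9| < (2/27)ε.
Take δ = min(1, (2/27)ε). Then 0 < |s − 9| < δ forces both bounds, so |(5s - 8)/(s - 7) − (37/2)| < ε.

δ = min(1, (2/27)ε)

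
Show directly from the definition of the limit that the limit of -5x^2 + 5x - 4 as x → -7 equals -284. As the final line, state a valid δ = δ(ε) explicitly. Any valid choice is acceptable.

δ = min(2, ε/85)

Suppose ε > 0. We want δ > 0 such that 0 < |x + 7| < δ implies |(-5x^2 + 5x - 4) + 284| < ε.
(-5x^2 + 5x - 4) + 284 = -5x^2 + 5x + 280 = (x + 7)(-5x + 40).
So |(-5x^2 + 5x - 4) + 284| = |x + 7|·|-5x + 40|.
Require δ ≤ 2. Then |x + 7| < 2 gives |x| < 9, and by the triangle inequality |-5x + 40| ≤ 5·9 + 40 = 85.
Hence |(-5x^2 + 5x - 4) + 284| ≤ 85|x + 7| < ε provided |x + 7| < ε/85.
Take δ = min(2, ε/85). Then 0 < |x + 7| < δ gives both |x + 7| < 2 and |x + 7| < ε/85, so |(-5x^2 + 5x - 4) + 284| < ε.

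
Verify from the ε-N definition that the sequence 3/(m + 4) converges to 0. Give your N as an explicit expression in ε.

Fix ε > 0. For m ≥ 1, |3/(m + 4) − 0| = 3/(m + 4) ≤ 3/m.
We need 3/m < ε, i.e. m > 3/ε.
Take N = 3/ε. If m > N then |3/(m + 4)| ≤ 3/m < ε.

N = 3/ε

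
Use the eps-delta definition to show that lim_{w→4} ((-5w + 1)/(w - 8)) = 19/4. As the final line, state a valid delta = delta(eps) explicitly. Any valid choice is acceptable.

delta = min(2, (8/39)eps)

Let eps > 0. We want delta > 0 with 0 < |w − 4| < delta ⇒ |(-5w + 1)/(w - 8) − (19/4)| < eps.
Combining over a common denominator, (-5w + 1)/(w - 8) − (19/4) = [(-5w + 1)·(-4) − (-19)·(w - 8)] / [(-4)·(w - 8)] = 39(w − 4) / ((-4)(w - 8)).
So |(-5w + 1)/(w - 8) − (19/4)| = 39|w − 4| / (4·|w − 8|).
Restrict delta ≤ 2. Then |w − 4| < 2 gives |w − 8| = |(w − 4) + (-4)| ≥ 4 − 2 = 2.
Hence |(-5w + 1)/(w - 8) − (19/4)| < 39|w − 4|/(4·2) = (39/8)|w − 4|, which is < eps once |w − 4| < (8/39)eps.
Take delta = min(2, (8/39)eps). Then 0 < |w − 4| < delta forces both bounds, so |(-5w + 1)/(w - 8) − (19/4)| < eps.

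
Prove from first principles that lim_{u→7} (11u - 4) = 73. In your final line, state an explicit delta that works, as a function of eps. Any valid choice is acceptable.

Let eps > 0. We need delta > 0 so that 0 < |u − 7| < delta implies |(11u - 4) − 73| < eps.
Since (11u - 4) − 73 = 11(u − 7), we have |(11u - 4) − 73| = 11|u − 7|.
Thus it suffices that |u − 7| < eps/11.
Take delta = eps/11. If 0 < |u − 7| < delta then |(11u - 4) − 73| = 11|u − 7| < 11·(eps/11) = eps.

delta = eps/11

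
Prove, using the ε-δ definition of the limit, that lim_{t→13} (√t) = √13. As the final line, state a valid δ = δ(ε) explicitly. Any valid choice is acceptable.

δ = min(13, √13·ε)

Suppose ε > 0. We want δ > 0 such that 0 < |t − 13| < δ implies |√t − √13| < ε.
Rationalise: √t − √13 = (t − 13)/(√t + √13), so |√t − √13| = |t − 13|/(√t + √13).
Restrict δ ≤ 13 so that |t − 13| < 13 forces t > 0, and then √t + √13 > √13.
Hence |√t − √13| < |t − 13|/√13, which is < ε once |t − 13| < √13·ε.
Take δ = min(13, √13·ε). If 0 < |t − 13| < δ then t > 0 and |√t − √13| < |t − 13|/√13 < ε.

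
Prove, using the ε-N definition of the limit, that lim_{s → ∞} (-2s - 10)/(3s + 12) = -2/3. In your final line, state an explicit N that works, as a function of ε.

Let ε > 0. We seek N > 0 such that s > N implies |(-2s - 10)/(3s + 12) + 2/3| < ε.
(-2s - 10)/(3s + 12) + 2/3 = (3(-2s - 10) − (-2)(3s + 12)) / (3(3s + 12)) = -6/(3(3s + 12)).
For s > 0 we have 3s + 12 > 3s, so |(-2s - 10)/(3s + 12) + 2/3| = 6/(3(3s + 12)) < 6/(3·3s) = (2/3)/s.
Thus |(-2s - 10)/(3s + 12) + 2/3| < ε whenever s > (2/3)/ε.
Take N = (2/3)/ε. If s > N then |(-2s - 10)/(3s + 12) + 2/3| < (2/3)/s < ε.

N = (2/3)/ε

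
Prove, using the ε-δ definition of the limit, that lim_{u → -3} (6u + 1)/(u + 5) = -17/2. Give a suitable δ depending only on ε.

Let ε > 0 be given. We want δ > 0 with 0 < |u + 3| < δ ⇒ |(6u + 1)/(u + 5) + 17/2| < ε.
Combining over a common denominator, (6u + 1)/(u + 5) + 17/2 = [(6u + 1)·2 − (-17)·(u + 5)] / [2·(u + 5)] = 29(u + 3) / (2(u + 5)).
So |(6u + 1)/(u + 5) + 17/2| = 29|u + 3| / (2·|u + 5|).
Require δ ≤ 1, so |u + 5| ≥ |2| − |u + 3| > 2 − 1 = 1.
Hence |(6u + 1)/(u + 5) + 17/2| < 29|u + 3|/(2·1) = (29/2)|u + 3|, which is < ε once |u + 3| < (2/29)ε.
Take δ = min(1, (2/29)ε). Then 0 < |u + 3| < δ forces both bounds, so |(6u + 1)/(u + 5) + 17/2| < ε.

δ = min(1, (2/29)ε)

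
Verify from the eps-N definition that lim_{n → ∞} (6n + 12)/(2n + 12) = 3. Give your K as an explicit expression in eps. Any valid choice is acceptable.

K = 12/eps

Fix eps > 0. For n ≥ 1, |(6n + 12)/(2n + 12) − 3| = |-48|/(2(2n + 12)) = 48/(2(2n + 12)).
Since 2n + 12 ≥ 2n for n ≥ 1, this is ≤ 48/(2·2n) = 12/n.
So |(6n + 12)/(2n + 12) − 3| < eps whenever n > 12/eps.
Take K = 12/eps. If n > K then |(6n + 12)/(2n + 12) − 3| ≤ 12/n < eps.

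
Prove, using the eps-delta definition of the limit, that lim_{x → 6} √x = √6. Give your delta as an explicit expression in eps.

delta = min(6, √6·eps)

Fix eps > 0. We want delta > 0 such that 0 < |x − 6| < delta implies |√x − √6| < eps.
Multiplying by the conjugate, |√x − √6| = |x − 6|/(√x + √6).
Restrict delta ≤ 6 so that |x − 6| < 6 forces x > 0, and then √x + √6 > √6.
Hence |√x − √6| < |x − 6|/√6, which is < eps once |x − 6| < √6·eps.
Take delta = min(6, √6·eps). If 0 < |x − 6| < delta then x > 0 and |√x − √6| < |x − 6|/√6 < eps.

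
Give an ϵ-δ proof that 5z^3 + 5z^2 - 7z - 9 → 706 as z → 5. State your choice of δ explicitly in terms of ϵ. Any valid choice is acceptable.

δ = min(2, ϵ/598)

Suppose ϵ > 0. We want δ > 0 such that 0 < |z − 5| < δ implies |(5z^3 + 5z^2 - 7z - 9) − 706| < ϵ.
(5z^3 + 5z^2 - 7z - 9) − 706 = 5z^3 + 5z^2 - 7z - 715 = (z − 5)(5z^2 + 30z + 143).
So |(5z^3 + 5z^2 - 7z - 9) − 706| = |z − 5|·|5z^2 + 30z + 143|.
Require δ ≤ 2. Then |z − 5| < 2 gives |z| < 7, and by the triangle inequality |5z^2 + 30z + 143| ≤ 5·7^2 + 30·7 + 143 = 598.
Hence |(5z^3 + 5z^2 - 7z - 9) − 706| ≤ 598|z − 5| < ϵ provided |z − 5| < ϵ/598.
Choosing δ = min(2, ϵ/598) ensures both conditions, hence |(5z^3 + 5z^2 - 7z - 9) − 706| < ϵ.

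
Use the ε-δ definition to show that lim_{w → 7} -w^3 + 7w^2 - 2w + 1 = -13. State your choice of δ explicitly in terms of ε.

Fix ε > 0. We want δ > 0 such that 0 < |w − 7| < δ implies |(-w^3 + 7w^2 - 2w + 1) + 13| < ε.
(-w^3 + 7w^2 - 2w + 1) + 13 = -w^3 + 7w^2 - 2w + 14 = (w − 7)(-w^2 - 2).
So |(-w^3 + 7w^2 - 2w + 1) + 13| = |w − 7|·|-w^2 - 2|.
Require δ ≤ 2. Then |w − 7| < 2 gives |w| < 9, and by the triangle inequality |-w^2 - 2| ≤ 9^2 + 2 = 83.
Hence |(-w^3 + 7w^2 - 2w + 1) + 13| ≤ 83|w − 7| < ε provided |w − 7| < ε/83.
Choosing δ = min(2, ε/83) ensures both conditions, hence |(-w^3 + 7w^2 - 2w + 1) + 13| < ε.

δ = min(2, ε/83)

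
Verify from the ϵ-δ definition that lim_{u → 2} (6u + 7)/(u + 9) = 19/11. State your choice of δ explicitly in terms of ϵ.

δ = min(11/2, (121/94)ϵ)

Let ϵ > 0 be given. We want δ > 0 with 0 < |u − 2| < δ ⇒ |(6u + 7)/(u + 9) − (19/11)| < ϵ.
Combining over a common denominator, (6u + 7)/(u + 9) − (19/11) = [(6u + 7)·11 − 19·(u + 9)] / [11·(u + 9)] = 47(u − 2) / (11(u + 9)).
So |(6u + 7)/(u + 9) − (19/11)| = 47|u − 2| / (11·|u + 9|).
Restrict δ ≤ 11/2. Then |u − 2| < 11/2 gives |u + 9| = |(u − 2) + 11| ≥ 11 − 11/2 = 11/2.
Hence |(6u + 7)/(u + 9) − (19/11)| < 47|u − 2|/(11·(11/2)) = (94/121)|u − 2|, which is < ϵ once |u − 2| < (121/94)ϵ.
Take δ = min(11/2, (121/94)ϵ). Then 0 < |u − 2| < δ forces both bounds, so |(6u + 7)/(u + 9) − (19/11)| < ϵ.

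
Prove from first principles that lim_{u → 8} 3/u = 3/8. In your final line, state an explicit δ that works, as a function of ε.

Let ε > 0 be given. We seek δ > 0 such that 0 < |u − 8| < δ implies |3/u − (3/8)| < ε.
|3/u − (3/8)| = 3·|8 − u|/(8·|u|) = 3|u − 8|/(8|u|).
Require δ ≤ 4 so that |u| > 8 − 4 = 4, hence 8|u| > 32.
Then |3/u − (3/8)| < 3|u − 8|/32, which is < ε when |u − 8| < (32/3)ε.
Take δ = min(4, (32/3)ε). Then 0 < |u − 8| < δ gives both |u − 8| < 4 and |u − 8| < (32/3)ε, so |3/u − (3/8)| < ε.

δ = min(4, (32/3)ε)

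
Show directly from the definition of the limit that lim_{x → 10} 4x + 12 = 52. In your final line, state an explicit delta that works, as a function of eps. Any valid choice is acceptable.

delta = eps/4

Suppose eps > 0. We need delta > 0 so that 0 < |x − 10| < delta implies |(4x + 12) − 52| < eps.
Since (4x + 12) − 52 = 4(x − 10), we have |(4x + 12) − 52| = 4|x − 10|.
Thus it suffices that |x − 10| < eps/4.
Take delta = eps/4. If 0 < |x − 10| < delta then |(4x + 12) − 52| = 4|x − 10| < 4·(eps/4) = eps.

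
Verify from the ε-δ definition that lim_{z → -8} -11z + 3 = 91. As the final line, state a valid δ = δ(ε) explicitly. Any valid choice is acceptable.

Let ε > 0 be given. We need δ > 0 so that 0 < |z + 8| < δ implies |(-11z + 3) − 91| < ε.
|(-11z + 3) − 91| = |-11z - 88| = 11|z + 8|.
Thus it suffices that |z + 8| < ε/11.
Choosing δ = ε/11 gives |(-11z + 3) − 91| = 11|z + 8| < ε whenever |z + 8| < δ.

δ = ε/11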